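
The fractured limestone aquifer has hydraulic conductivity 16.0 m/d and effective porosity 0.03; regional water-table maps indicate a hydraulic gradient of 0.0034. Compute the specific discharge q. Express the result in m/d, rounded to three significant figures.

0.0544 m/d

Specific discharge q = 16.0 × 0.0034 = 0.05440 m/d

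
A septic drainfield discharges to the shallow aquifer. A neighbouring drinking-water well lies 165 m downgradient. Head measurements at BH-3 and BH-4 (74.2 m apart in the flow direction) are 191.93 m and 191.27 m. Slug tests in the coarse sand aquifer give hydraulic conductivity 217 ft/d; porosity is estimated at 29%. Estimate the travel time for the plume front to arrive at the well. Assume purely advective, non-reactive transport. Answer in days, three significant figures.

Hydraulic gradient i = (191.93 − 191.27) / 74.2 = 0.66 / 74.2 = 0.008895
K = 217 ft/d × 0.3048 = 66.14 m/d
Specific discharge q = 66.14 × 0.008895 = 0.5883 m/d
v = Ki/n = 66.14·0.008895/0.29 = 2.029 m/d
t = L / v = 165 / 2.029 = 81.33 d

81.3 days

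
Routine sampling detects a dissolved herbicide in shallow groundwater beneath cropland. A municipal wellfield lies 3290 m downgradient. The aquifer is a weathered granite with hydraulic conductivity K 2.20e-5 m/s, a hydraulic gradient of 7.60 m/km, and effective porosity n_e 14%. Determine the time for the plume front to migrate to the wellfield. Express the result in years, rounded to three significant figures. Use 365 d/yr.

K = 2.20e-5 m/s × 86400 s/d = 1.901 m/d
Specific discharge q = 1.901 × 0.0076 = 0.01445 m/d
v = Ki/n = 1.901·0.0076/0.14 = 0.1032 m/d
t = L / v = 3290 / 0.1032 = 31880 d
   = 31880 / 365 = 87.4 yr

87.4 years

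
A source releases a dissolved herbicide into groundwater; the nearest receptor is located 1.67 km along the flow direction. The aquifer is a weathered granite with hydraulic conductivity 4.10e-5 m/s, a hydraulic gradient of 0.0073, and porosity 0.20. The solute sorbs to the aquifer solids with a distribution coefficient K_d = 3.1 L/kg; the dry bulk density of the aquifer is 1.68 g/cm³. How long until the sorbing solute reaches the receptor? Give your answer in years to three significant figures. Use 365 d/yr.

957 years

K = 4.10e-5 m/s × 86400 s/d = 3.542 m/d
Darcy flux q = K·i = 3.542 × 0.0073 = 0.02586 m/d
v = Ki/n = 3.542·0.0073/0.20 = 0.1293 m/d
Retardation R = 1 + ρ_b·K_d/n = 1 + 1.68×3.1/0.20 = 27.04
Contaminant velocity v_c = v/R = 0.1293/27.04 = 0.004782 m/d
L = 1.67 km = 1670 m
t = L/v_c = 1670/0.004782 = 349200 d
   = 349200/365 = 957 yr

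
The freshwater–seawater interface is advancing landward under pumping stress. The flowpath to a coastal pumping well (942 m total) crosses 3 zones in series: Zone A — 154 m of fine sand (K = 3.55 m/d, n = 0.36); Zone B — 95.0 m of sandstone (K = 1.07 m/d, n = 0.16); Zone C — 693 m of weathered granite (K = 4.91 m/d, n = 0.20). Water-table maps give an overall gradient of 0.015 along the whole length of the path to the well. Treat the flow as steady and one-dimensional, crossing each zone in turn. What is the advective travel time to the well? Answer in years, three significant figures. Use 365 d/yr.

11.1 years

Continuity: the same q passes through each zone, so ΔH = q·Σ(L_j/K_j) — the zones act as resistances in series.
Σ(L/K) = 154/3.55 + 95.0/1.07 + 693/4.91 = 43.38 + 88.79 + 141.1 = 273.3 d
K_eq = L_total / Σ(L/K) = 942 / 273.3 = 3.447 m/d
q = K_eq · i = 3.447 × 0.015 = 0.05170 m/d (same in every zone)
Zone A: v = q/n = 0.05170/0.36 = 0.1436 m/d → t_A = 154/0.1436 = 1072 d
Zone B: v = q/n = 0.05170/0.16 = 0.3231 m/d → t_B = 95.0/0.3231 = 294.0 d
Zone C: v = q/n = 0.05170/0.20 = 0.2585 m/d → t_C = 693/0.2585 = 2681 d
Total t = 1072 + 294.0 + 2681 = 4047 d
   = 4047 / 365 = 11.1 yr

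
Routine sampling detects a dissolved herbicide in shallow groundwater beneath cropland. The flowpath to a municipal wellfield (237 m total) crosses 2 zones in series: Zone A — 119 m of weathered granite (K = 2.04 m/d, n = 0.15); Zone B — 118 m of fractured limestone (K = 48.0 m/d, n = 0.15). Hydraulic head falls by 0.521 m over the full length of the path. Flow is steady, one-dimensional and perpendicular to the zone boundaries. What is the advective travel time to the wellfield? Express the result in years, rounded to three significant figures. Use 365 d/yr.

Steady 1-D flow in series ⇒ the Darcy flux q is identical in every zone and the zone head losses add (resistances L/K in series).
Σ(L/K) = 119/2.04 + 118/48.0 = 58.33 + 2.458 = 60.79 d
q = ΔH / Σ(L/K) = 0.521 / 60.79 = 0.008570 m/d (same in every zone)
Zone A: v = q/n = 0.008570/0.15 = 0.05714 m/d → t_A = 119/0.05714 = 2083 d
Zone B: v = q/n = 0.008570/0.15 = 0.05714 m/d → t_B = 118/0.05714 = 2065 d
Total t = 2083 + 2065 = 4148 d
   = 4148 / 365 = 11.4 yr

11.4 years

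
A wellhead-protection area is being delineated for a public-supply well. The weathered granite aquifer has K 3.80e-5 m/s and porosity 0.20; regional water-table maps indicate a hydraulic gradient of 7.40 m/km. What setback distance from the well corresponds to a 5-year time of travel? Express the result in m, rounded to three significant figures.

K = 3.80e-5 m/s × 86400 s/d = 3.283 m/d
Specific discharge q = 3.283 × 0.0074 = 0.02430 m/d
v = Ki/n = 3.283·0.0074/0.20 = 0.1215 m/d
T = 5 yr × 365 = 1825 d
L = v × T = 0.1215 × 1825 = 221.7 m

222 m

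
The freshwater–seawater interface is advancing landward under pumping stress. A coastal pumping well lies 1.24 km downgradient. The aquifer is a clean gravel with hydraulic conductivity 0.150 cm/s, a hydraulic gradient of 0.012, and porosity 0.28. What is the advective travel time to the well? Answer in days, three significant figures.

223 days

K = 0.150 cm/s × 864 = 129.6 m/d
Specific discharge q = 129.6 × 0.012 = 1.555 m/d
Seepage velocity v = q / n = 1.555 / 0.28 = 5.554 m/d
L = 1.24 km = 1240 m
t = L / v = 1240 / 5.554 = 223.3 d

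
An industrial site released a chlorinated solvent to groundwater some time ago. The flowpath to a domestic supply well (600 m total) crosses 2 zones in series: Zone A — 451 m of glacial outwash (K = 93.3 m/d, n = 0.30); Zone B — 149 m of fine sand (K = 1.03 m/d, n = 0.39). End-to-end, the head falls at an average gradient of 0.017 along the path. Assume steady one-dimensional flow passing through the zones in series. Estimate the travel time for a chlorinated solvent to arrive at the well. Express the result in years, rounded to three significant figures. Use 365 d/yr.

For zones in series the flux q is common to all zones; the equivalent conductivity is the harmonic (thickness-weighted) mean, K_eq = L_total / Σ(L_j/K_j).
Σ(L/K) = 451/93.3 + 149/1.03 = 4.834 + 144.7 = 149.5 d
K_eq = L_total / Σ(L/K) = 600 / 149.5 = 4.014 m/d
q = K_eq · i = 4.014 × 0.017 = 0.06823 m/d (same in every zone)
Zone A: v = q/n = 0.06823/0.30 = 0.2274 m/d → t_A = 451/0.2274 = 1983 d
Zone B: v = q/n = 0.06823/0.39 = 0.1749 m/d → t_B = 149/0.1749 = 851.7 d
Total t = 1983 + 851.7 = 2835 d
   = 2835 / 365 = 7.77 yr

7.77 years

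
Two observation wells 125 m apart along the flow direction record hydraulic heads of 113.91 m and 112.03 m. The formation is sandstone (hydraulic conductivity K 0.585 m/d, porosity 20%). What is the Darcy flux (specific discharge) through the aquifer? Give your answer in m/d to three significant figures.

Hydraulic gradient i = (113.91 − 112.03) / 125 = 1.88 / 125 = 0.01504
q = Ki = 0.585 × 0.01504 = 0.008798 m/d

0.00880 m/d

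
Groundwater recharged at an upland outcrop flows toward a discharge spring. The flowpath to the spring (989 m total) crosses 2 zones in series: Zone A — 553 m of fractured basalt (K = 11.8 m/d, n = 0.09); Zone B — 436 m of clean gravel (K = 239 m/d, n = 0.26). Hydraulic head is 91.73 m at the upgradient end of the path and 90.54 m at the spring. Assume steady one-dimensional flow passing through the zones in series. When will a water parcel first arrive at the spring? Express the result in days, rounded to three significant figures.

6670 days

Total head drop ΔH = 91.73 − 90.54 = 1.19 m
Continuity: the same q passes through each zone, so ΔH = q·Σ(L_j/K_j) — the zones act as resistances in series.
Σ(L/K) = 553/11.8 + 436/239 = 46.86 + 1.824 = 48.69 d
q = ΔH / Σ(L/K) = 1.19 / 48.69 = 0.02444 m/d (same in every zone)
Zone A: v = q/n = 0.02444/0.09 = 0.2716 m/d → t_A = 553/0.2716 = 2036 d
Zone B: v = q/n = 0.02444/0.26 = 0.09400 m/d → t_B = 436/0.09400 = 4638 d
Total t = 2036 + 4638 = 6674 d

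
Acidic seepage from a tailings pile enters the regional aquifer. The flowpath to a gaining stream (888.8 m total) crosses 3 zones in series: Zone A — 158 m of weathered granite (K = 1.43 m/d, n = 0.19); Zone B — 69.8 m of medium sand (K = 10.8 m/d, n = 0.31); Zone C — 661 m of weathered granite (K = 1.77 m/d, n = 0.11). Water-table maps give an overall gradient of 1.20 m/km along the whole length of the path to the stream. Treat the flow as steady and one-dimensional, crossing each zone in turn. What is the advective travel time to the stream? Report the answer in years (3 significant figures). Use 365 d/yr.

157 years

Steady 1-D flow in series ⇒ the Darcy flux q is identical in every zone and the zone head losses add (resistances L/K in series).
Σ(L/K) = 158/1.43 + 69.8/10.8 + 661/1.77 = 110.5 + 6.463 + 373.4 = 490.4 d
K_eq = L_total / Σ(L/K) = 888.8 / 490.4 = 1.812 m/d
q = K_eq · i = 1.812 × 0.0012 = 0.002175 m/d (same in every zone)
Zone A: v = q/n = 0.002175/0.19 = 0.01145 m/d → t_A = 158/0.01145 = 13800 d
Zone B: v = q/n = 0.002175/0.31 = 0.007016 m/d → t_B = 69.8/0.007016 = 9949 d
Zone C: v = q/n = 0.002175/0.11 = 0.01977 m/d → t_C = 661/0.01977 = 33430 d
Total t = 13800 + 9949 + 33430 = 57180 d
   = 57180 / 365 = 157 yr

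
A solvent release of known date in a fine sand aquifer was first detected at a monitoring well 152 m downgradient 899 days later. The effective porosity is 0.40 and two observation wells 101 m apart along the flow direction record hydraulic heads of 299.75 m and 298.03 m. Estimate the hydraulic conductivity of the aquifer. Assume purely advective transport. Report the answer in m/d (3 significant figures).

Hydraulic gradient i = (299.75 − 298.03) / 101 = 1.72 / 101 = 0.01703
v = L / t = 152 / 899 = 0.1691 m/d
K = v · n / i = 0.1691 × 0.40 / 0.01703 = 3.97 m/d

3.97 m/d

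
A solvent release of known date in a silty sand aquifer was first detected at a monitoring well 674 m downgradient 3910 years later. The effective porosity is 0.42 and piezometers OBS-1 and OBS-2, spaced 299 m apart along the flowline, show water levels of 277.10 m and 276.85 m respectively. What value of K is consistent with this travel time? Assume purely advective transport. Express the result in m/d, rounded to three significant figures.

0.237 m/d

Hydraulic gradient i = (277.10 − 276.85) / 299 = 0.25 / 299 = 8.361e-4
t = 3910 years = 1.427e6 d
v = L / t = 674 / 1.427e6 = 4.723e-4 m/d
K = v · n / i = 4.723e-4 × 0.42 / 8.361e-4 = 0.237 m/d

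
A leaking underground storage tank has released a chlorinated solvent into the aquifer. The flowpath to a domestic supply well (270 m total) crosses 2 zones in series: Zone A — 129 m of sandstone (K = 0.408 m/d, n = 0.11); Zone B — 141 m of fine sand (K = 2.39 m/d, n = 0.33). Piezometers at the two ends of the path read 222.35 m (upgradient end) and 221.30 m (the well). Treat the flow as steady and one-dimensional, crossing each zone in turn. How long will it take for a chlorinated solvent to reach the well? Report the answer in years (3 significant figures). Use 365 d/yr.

59.4 years

Total head drop ΔH = 222.35 − 221.30 = 1.05 m
Continuity: the same q passes through each zone, so ΔH = q·Σ(L_j/K_j) — the zones act as resistances in series.
Σ(L/K) = 129/0.408 + 141/2.39 = 316.2 + 59.00 = 375.2 d
q = ΔH / Σ(L/K) = 1.05 / 375.2 = 0.002799 m/d (same in every zone)
Zone A: v = q/n = 0.002799/0.11 = 0.02544 m/d → t_A = 129/0.02544 = 5070 d
Zone B: v = q/n = 0.002799/0.33 = 0.008481 m/d → t_B = 141/0.008481 = 16630 d
Total t = 5070 + 16630 = 21700 d
   = 21700 / 365 = 59.4 yr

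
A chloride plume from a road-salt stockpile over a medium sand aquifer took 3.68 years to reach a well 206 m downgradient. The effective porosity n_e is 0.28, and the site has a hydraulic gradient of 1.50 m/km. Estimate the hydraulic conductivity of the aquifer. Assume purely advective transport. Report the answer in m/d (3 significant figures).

t = 3.68 years = 1343 d
v = L / t = 206 / 1343 = 0.1534 m/d
K = v · n / i = 0.1534 × 0.28 / 0.0015 = 28.6 m/d

28.6 m/d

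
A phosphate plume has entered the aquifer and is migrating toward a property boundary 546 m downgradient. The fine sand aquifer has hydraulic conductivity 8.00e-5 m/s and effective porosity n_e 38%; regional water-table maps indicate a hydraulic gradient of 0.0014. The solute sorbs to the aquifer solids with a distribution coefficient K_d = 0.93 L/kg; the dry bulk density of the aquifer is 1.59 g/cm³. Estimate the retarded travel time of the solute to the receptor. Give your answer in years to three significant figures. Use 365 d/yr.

287 years

K = 8.00e-5 m/s × 86400 s/d = 6.912 m/d
Specific discharge q = 6.912 × 0.0014 = 0.009677 m/d
v = Ki/n = 6.912·0.0014/0.38 = 0.02547 m/d
Retardation R = 1 + ρ_b·K_d/n = 1 + 1.59×0.93/0.38 = 4.891
Contaminant velocity v_c = v/R = 0.02547/4.891 = 0.005206 m/d
t = L/v_c = 546/0.005206 = 104900 d
   = 104900/365 = 287 yr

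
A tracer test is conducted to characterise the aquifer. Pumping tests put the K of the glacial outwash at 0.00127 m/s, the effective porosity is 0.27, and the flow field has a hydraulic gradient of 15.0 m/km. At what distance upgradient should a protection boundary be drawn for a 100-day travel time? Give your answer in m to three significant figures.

610 m

K = 0.00127 m/s × 86400 s/d = 109.7 m/d
Specific discharge q = 109.7 × 0.015 = 1.646 m/d
v = Ki/n = 109.7·0.015/0.27 = 6.096 m/d
L = v × T = 6.096 × 100 = 609.6 m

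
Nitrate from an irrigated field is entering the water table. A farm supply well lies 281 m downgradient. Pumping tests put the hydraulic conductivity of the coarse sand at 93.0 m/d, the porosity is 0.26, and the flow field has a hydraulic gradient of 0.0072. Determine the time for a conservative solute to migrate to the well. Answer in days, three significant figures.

109 days

q = Ki = 93.0 × 0.0072 = 0.6696 m/d
v = Ki/n = 93.0·0.0072/0.26 = 2.575 m/d
t = L / v = 281 / 2.575 = 109.1 d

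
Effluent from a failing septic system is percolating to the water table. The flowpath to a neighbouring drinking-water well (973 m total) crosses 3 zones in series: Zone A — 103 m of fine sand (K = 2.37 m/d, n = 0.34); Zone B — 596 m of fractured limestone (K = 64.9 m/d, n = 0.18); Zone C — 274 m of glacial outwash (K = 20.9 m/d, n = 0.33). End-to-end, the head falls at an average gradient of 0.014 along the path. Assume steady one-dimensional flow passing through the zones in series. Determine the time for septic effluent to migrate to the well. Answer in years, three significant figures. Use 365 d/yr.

For zones in series the flux q is common to all zones; the equivalent conductivity is the harmonic (thickness-weighted) mean, K_eq = L_total / Σ(L_j/K_j).
Σ(L/K) = 103/2.37 + 596/64.9 + 274/20.9 = 43.46 + 9.183 + 13.11 = 65.75 d
K_eq = L_total / Σ(L/K) = 973 / 65.75 = 14.80 m/d
q = K_eq · i = 14.80 × 0.014 = 0.2072 m/d (same in every zone)
Zone A: v = q/n = 0.2072/0.34 = 0.6093 m/d → t_A = 103/0.6093 = 169.0 d
Zone B: v = q/n = 0.2072/0.18 = 1.151 m/d → t_B = 596/1.151 = 517.8 d
Zone C: v = q/n = 0.2072/0.33 = 0.6278 m/d → t_C = 274/0.6278 = 436.5 d
Total t = 169.0 + 517.8 + 436.5 = 1123 d
   = 1123 / 365 = 3.08 yr

3.08 years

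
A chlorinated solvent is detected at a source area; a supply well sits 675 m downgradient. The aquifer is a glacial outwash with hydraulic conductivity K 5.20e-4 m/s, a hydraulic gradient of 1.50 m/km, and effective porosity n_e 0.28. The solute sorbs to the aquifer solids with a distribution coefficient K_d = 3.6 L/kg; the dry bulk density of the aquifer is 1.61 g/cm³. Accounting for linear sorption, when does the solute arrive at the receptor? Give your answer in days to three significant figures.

K = 5.20e-4 m/s × 86400 s/d = 44.93 m/d
Specific discharge q = 44.93 × 0.0015 = 0.06739 m/d
v = Ki/n = 44.93·0.0015/0.28 = 0.2407 m/d
Retardation R = 1 + ρ_b·K_d/n = 1 + 1.61×3.6/0.28 = 21.70
Contaminant velocity v_c = v/R = 0.2407/21.70 = 0.01109 m/d
t = L/v_c = 675/0.01109 = 60860 d

60900 days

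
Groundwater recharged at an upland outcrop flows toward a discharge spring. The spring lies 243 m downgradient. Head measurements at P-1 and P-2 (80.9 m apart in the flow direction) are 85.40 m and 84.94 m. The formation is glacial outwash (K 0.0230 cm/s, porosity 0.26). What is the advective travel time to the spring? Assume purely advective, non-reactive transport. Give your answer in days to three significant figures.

559 days

Hydraulic gradient i = (85.40 − 84.94) / 80.9 = 0.46 / 80.9 = 0.005686
K = 0.0230 cm/s × 864 = 19.87 m/d
q = Ki = 19.87 × 0.005686 = 0.1130 m/d
v_s = q/n_e = 0.1130/0.26 = 0.4346 m/d
t = L / v = 243 / 0.4346 = 559.2 d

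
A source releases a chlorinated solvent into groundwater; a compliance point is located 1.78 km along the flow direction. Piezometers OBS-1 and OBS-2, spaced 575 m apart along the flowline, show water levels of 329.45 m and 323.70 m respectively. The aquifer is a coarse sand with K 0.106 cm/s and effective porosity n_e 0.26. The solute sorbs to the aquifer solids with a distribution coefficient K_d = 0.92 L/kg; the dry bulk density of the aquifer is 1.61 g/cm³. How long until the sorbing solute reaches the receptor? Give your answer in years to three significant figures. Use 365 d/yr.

9.27 years

Hydraulic gradient i = (329.45 − 323.70) / 575 = 5.75 / 575 = 0.01000
K = 0.106 cm/s × 864 = 91.58 m/d
Specific discharge q = 91.58 × 0.01000 = 0.9158 m/d
v_s = q/n_e = 0.9158/0.26 = 3.522 m/d
Retardation R = 1 + ρ_b·K_d/n = 1 + 1.61×0.92/0.26 = 6.697
Contaminant velocity v_c = v/R = 3.522/6.697 = 0.5260 m/d
L = 1.78 km = 1780 m
t = L/v_c = 1780/0.5260 = 3384 d
   = 3384/365 = 9.27 yr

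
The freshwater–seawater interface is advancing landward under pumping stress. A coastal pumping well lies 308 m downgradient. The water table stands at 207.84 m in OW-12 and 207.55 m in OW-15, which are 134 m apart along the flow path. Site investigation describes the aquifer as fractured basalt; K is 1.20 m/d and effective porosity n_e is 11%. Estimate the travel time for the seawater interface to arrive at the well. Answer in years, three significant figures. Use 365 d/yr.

Hydraulic gradient i = (207.84 − 207.55) / 134 = 0.29 / 134 = 0.002164
Specific discharge q = 1.20 × 0.002164 = 0.002597 m/d
Seepage velocity v = q / n = 0.002597 / 0.11 = 0.02361 m/d
t = L / v = 308 / 0.02361 = 13050 d
   = 13050 / 365 = 35.7 yr

35.7 years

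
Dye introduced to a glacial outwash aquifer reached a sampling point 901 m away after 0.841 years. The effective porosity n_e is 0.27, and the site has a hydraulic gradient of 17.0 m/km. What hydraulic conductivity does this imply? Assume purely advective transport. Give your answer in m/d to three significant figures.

t = 0.841 years = 307.0 d
v = L / t = 901 / 307.0 = 2.935 m/d
K = v · n / i = 2.935 × 0.27 / 0.017 = 46.6 m/d

46.6 m/d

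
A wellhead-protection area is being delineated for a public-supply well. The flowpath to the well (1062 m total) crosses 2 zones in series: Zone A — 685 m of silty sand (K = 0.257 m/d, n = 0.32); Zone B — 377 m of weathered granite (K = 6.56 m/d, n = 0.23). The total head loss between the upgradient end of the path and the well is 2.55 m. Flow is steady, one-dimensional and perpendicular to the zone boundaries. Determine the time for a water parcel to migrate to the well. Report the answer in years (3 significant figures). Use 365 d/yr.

895 years

Steady 1-D flow in series ⇒ the Darcy flux q is identical in every zone and the zone head losses add (resistances L/K in series).
Σ(L/K) = 685/0.257 + 377/6.56 = 2665 + 57.47 = 2723 d
q = ΔH / Σ(L/K) = 2.55 / 2723 = 9.365e-4 m/d (same in every zone)
Zone A: v = q/n = 9.365e-4/0.32 = 0.002927 m/d → t_A = 685/0.002927 = 234100 d
Zone B: v = q/n = 9.365e-4/0.23 = 0.004072 m/d → t_B = 377/0.004072 = 92590 d
Total t = 234100 + 92590 = 326600 d
   = 326600 / 365 = 895 yr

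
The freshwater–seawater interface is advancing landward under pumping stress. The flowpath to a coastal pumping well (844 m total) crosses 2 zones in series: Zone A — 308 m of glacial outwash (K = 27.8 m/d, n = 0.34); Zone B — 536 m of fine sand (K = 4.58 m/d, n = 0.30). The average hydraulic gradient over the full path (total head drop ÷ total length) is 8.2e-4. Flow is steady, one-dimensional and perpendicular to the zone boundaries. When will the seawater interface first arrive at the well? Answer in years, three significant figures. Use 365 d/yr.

135 years

Continuity: the same q passes through each zone, so ΔH = q·Σ(L_j/K_j) — the zones act as resistances in series.
Σ(L/K) = 308/27.8 + 536/4.58 = 11.08 + 117.0 = 128.1 d
K_eq = L_total / Σ(L/K) = 844 / 128.1 = 6.588 m/d
q = K_eq · i = 6.588 × 8.2e-4 = 0.005402 m/d (same in every zone)
Zone A: v = q/n = 0.005402/0.34 = 0.01589 m/d → t_A = 308/0.01589 = 19380 d
Zone B: v = q/n = 0.005402/0.30 = 0.01801 m/d → t_B = 536/0.01801 = 29770 d
Total t = 19380 + 29770 = 49150 d
   = 49150 / 365 = 135 yr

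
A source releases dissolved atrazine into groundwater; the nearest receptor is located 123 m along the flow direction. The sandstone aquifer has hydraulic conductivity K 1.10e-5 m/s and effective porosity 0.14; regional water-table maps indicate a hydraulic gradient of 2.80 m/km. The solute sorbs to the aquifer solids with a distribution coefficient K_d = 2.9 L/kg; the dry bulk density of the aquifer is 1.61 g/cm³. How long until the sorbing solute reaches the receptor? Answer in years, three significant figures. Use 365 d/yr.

609 years

K = 1.10e-5 m/s × 86400 s/d = 0.9504 m/d
Specific discharge q = 0.9504 × 0.0028 = 0.002661 m/d
Seepage velocity v = q / n = 0.002661 / 0.14 = 0.01901 m/d
Retardation R = 1 + ρ_b·K_d/n = 1 + 1.61×2.9/0.14 = 34.35
Contaminant velocity v_c = v/R = 0.01901/34.35 = 5.534e-4 m/d
t = L/v_c = 123/5.534e-4 = 222300 d
   = 222300/365 = 609 yr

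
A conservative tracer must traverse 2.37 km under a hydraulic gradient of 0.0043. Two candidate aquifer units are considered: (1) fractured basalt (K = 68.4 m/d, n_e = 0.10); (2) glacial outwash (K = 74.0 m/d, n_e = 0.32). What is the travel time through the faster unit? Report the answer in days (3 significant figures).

Unit 1 (fractured basalt): v = 68.4×0.0043/0.10 = 2.941 m/d, t = 2370/2.941 = 805.8 d
Unit 2 (glacial outwash): v = 74.0×0.0043/0.32 = 0.9944 m/d, t = 2370/0.9944 = 2383 d
Faster unit: t = 806 d

806 days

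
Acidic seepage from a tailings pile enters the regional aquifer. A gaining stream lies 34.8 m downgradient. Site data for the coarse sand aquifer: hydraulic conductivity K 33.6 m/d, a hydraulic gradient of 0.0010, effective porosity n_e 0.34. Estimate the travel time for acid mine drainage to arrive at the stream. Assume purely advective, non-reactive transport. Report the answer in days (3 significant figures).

q = Ki = 33.6 × 0.0010 = 0.03360 m/d
Seepage velocity v = q / n = 0.03360 / 0.34 = 0.09882 m/d
t = L / v = 34.8 / 0.09882 = 352.1 d

352 days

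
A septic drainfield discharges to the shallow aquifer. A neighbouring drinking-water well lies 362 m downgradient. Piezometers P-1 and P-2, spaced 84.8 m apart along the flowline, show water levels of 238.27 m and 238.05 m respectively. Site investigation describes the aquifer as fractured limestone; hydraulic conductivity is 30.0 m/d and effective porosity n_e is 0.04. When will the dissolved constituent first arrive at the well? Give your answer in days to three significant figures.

186 days

Hydraulic gradient i = (238.27 − 238.05) / 84.8 = 0.22 / 84.8 = 0.002594
Specific discharge q = 30.0 × 0.002594 = 0.07783 m/d
v_s = q/n_e = 0.07783/0.04 = 1.946 m/d
t = L / v = 362 / 1.946 = 186.0 d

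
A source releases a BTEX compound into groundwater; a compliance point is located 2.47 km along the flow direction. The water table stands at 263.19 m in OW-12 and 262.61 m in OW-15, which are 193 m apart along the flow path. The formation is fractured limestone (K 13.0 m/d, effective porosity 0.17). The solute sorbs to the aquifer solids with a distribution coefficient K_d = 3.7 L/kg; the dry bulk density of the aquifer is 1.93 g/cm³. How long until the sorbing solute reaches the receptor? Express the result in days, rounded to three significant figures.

462000 days

Hydraulic gradient i = (263.19 − 262.61) / 193 = 0.58 / 193 = 0.003005
Specific discharge q = 13.0 × 0.003005 = 0.03907 m/d
v_s = q/n_e = 0.03907/0.17 = 0.2298 m/d
Retardation R = 1 + ρ_b·K_d/n = 1 + 1.93×3.7/0.17 = 43.01
Contaminant velocity v_c = v/R = 0.2298/43.01 = 0.005344 m/d
L = 2.47 km = 2470 m
t = L/v_c = 2470/0.005344 = 462200 d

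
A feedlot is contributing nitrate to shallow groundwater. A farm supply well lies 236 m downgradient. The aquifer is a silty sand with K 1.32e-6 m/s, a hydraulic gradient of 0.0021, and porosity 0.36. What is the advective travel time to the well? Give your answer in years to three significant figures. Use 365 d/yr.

K = 1.32e-6 m/s × 86400 s/d = 0.1140 m/d
Darcy flux q = K·i = 0.1140 × 0.0021 = 2.395e-4 m/d
Average linear velocity = 2.395e-4 / 0.36 = 6.653e-4 m/d
t = L / v = 236 / 6.653e-4 = 354700 d
   = 354700 / 365 = 972 yr

972 years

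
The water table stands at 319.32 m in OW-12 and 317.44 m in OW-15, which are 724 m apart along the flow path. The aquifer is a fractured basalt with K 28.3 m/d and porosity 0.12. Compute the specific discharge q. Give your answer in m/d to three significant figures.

Hydraulic gradient i = (319.32 − 317.44) / 724 = 1.88 / 724 = 0.002597
Specific discharge q = 28.3 × 0.002597 = 0.07349 m/d

0.0735 m/d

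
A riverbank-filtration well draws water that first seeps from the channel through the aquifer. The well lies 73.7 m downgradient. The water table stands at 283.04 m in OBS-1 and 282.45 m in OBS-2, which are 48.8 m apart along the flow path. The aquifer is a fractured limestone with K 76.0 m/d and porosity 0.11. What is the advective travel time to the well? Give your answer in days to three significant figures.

8.82 days

Hydraulic gradient i = (283.04 − 282.45) / 48.8 = 0.59 / 48.8 = 0.01209
q = Ki = 76.0 × 0.01209 = 0.9189 m/d
v_s = q/n_e = 0.9189/0.11 = 8.353 m/d
t = L / v = 73.7 / 8.353 = 8.823 d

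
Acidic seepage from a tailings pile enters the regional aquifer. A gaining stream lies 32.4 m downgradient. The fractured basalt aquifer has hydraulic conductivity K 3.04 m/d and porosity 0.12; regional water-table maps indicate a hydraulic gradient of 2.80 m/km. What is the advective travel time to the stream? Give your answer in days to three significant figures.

Darcy flux q = K·i = 3.04 × 0.0028 = 0.008512 m/d
v = Ki/n = 3.04·0.0028/0.12 = 0.07093 m/d
t = L / v = 32.4 / 0.07093 = 456.8 d

457 days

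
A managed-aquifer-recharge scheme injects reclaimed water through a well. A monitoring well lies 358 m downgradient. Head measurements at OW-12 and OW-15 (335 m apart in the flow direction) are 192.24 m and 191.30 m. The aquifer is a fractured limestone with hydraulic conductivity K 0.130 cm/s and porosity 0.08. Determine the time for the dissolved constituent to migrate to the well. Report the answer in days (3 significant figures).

90.9 days

Hydraulic gradient i = (192.24 − 191.30) / 335 = 0.94 / 335 = 0.002806
K = 0.130 cm/s × 864 = 112.3 m/d
q = Ki = 112.3 × 0.002806 = 0.3152 m/d
v_s = q/n_e = 0.3152/0.08 = 3.940 m/d
t = L / v = 358 / 3.940 = 90.87 d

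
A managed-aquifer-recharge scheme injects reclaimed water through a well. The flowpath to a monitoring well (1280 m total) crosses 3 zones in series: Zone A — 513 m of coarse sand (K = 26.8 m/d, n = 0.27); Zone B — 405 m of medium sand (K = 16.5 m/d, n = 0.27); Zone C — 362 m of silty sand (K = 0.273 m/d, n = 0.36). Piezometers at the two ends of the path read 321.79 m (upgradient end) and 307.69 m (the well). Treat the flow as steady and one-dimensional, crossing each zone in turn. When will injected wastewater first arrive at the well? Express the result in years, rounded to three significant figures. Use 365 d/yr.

101 years

Total head drop ΔH = 321.79 − 307.69 = 14.10 m
Continuity: the same q passes through each zone, so ΔH = q·Σ(L_j/K_j) — the zones act as resistances in series.
Σ(L/K) = 513/26.8 + 405/16.5 + 362/0.273 = 19.14 + 24.55 + 1326 = 1370 d
q = ΔH / Σ(L/K) = 14.10 / 1370 = 0.01029 m/d (same in every zone)
Zone A: v = q/n = 0.01029/0.27 = 0.03813 m/d → t_A = 513/0.03813 = 13460 d
Zone B: v = q/n = 0.01029/0.27 = 0.03813 m/d → t_B = 405/0.03813 = 10620 d
Zone C: v = q/n = 0.01029/0.36 = 0.02860 m/d → t_C = 362/0.02860 = 12660 d
Total t = 13460 + 10620 + 12660 = 36740 d
   = 36740 / 365 = 101 yr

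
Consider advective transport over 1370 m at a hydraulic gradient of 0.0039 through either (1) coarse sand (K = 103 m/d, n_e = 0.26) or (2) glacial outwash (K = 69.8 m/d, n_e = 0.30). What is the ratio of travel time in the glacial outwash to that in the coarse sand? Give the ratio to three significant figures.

Unit 1 (coarse sand): v = 103×0.0039/0.26 = 1.545 m/d, t = 1370/1.545 = 886.7 d
Unit 2 (glacial outwash): v = 69.8×0.0039/0.30 = 0.9074 m/d, t = 1370/0.9074 = 1510 d
t(glacial outwash) / t(coarse sand) = 1510/886.7 = 1.70

1.70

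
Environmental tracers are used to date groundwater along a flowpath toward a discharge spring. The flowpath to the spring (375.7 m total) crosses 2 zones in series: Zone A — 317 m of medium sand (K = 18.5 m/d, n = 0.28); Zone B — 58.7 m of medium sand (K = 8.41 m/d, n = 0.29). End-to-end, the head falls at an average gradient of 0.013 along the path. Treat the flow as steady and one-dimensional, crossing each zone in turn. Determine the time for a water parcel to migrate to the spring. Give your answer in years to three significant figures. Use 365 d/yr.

1.43 years

Steady 1-D flow in series ⇒ the Darcy flux q is identical in every zone and the zone head losses add (resistances L/K in series).
Σ(L/K) = 317/18.5 + 58.7/8.41 = 17.14 + 6.980 = 24.11 d
K_eq = L_total / Σ(L/K) = 375.7 / 24.11 = 15.58 m/d
q = K_eq · i = 15.58 × 0.013 = 0.2025 m/d (same in every zone)
Zone A: v = q/n = 0.2025/0.28 = 0.7233 m/d → t_A = 317/0.7233 = 438.2 d
Zone B: v = q/n = 0.2025/0.29 = 0.6984 m/d → t_B = 58.7/0.6984 = 84.05 d
Total t = 438.2 + 84.05 = 522.3 d
   = 522.3 / 365 = 1.43 yr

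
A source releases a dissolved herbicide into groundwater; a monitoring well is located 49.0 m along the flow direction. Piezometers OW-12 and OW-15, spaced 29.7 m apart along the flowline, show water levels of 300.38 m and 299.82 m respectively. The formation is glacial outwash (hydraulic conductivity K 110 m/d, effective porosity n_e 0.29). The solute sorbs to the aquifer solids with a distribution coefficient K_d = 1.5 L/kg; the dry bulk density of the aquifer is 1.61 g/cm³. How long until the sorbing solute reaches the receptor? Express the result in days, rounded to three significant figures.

Hydraulic gradient i = (300.38 − 299.82) / 29.7 = 0.56 / 29.7 = 0.01886
q = Ki = 110 × 0.01886 = 2.074 m/d
Seepage velocity v = q / n = 2.074 / 0.29 = 7.152 m/d
Retardation R = 1 + ρ_b·K_d/n = 1 + 1.61×1.5/0.29 = 9.328
Contaminant velocity v_c = v/R = 7.152/9.328 = 0.7668 m/d
t = L/v_c = 49.0/0.7668 = 63.91 d

63.9 days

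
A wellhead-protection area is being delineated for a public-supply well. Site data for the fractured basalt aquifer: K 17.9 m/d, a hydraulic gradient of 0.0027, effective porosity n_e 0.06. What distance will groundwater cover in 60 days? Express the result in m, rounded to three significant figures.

Darcy flux q = K·i = 17.9 × 0.0027 = 0.04833 m/d
Seepage velocity v = q / n = 0.04833 / 0.06 = 0.8055 m/d
L = v × T = 0.8055 × 60 = 48.33 m

48.3 m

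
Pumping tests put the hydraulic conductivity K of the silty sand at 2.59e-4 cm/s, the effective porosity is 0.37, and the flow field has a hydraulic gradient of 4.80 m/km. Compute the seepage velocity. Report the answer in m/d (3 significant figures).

0.00290 m/d

K = 2.59e-4 cm/s × 864 = 0.2238 m/d
Specific discharge q = 0.2238 × 0.0048 = 0.001074 m/d
v = Ki/n = 0.2238·0.0048/0.37 = 0.002903 m/d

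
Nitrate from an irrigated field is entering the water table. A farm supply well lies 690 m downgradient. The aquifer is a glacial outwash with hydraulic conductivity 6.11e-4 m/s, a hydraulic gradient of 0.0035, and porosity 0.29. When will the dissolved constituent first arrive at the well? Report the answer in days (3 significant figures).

1080 days

K = 6.11e-4 m/s × 86400 s/d = 52.79 m/d
Darcy flux q = K·i = 52.79 × 0.0035 = 0.1848 m/d
v_s = q/n_e = 0.1848/0.29 = 0.6371 m/d
t = L / v = 690 / 0.6371 = 1083 d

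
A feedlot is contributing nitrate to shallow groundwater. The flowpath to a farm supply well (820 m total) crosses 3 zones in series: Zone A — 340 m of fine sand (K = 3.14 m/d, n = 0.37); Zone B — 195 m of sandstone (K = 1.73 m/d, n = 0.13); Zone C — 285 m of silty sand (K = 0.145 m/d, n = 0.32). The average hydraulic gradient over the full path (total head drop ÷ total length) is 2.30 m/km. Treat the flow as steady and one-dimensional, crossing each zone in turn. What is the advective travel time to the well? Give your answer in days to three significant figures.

281000 days

Steady 1-D flow in series ⇒ the Darcy flux q is identical in every zone and the zone head losses add (resistances L/K in series).
Σ(L/K) = 340/3.14 + 195/1.73 + 285/0.145 = 108.3 + 112.7 + 1966 = 2187 d
K_eq = L_total / Σ(L/K) = 820 / 2187 = 0.3750 m/d
q = K_eq · i = 0.3750 × 0.0023 = 8.626e-4 m/d (same in every zone)
Zone A: v = q/n = 8.626e-4/0.37 = 0.002331 m/d → t_A = 340/0.002331 = 145800 d
Zone B: v = q/n = 8.626e-4/0.13 = 0.006635 m/d → t_B = 195/0.006635 = 29390 d
Zone C: v = q/n = 8.626e-4/0.32 = 0.002696 m/d → t_C = 285/0.002696 = 105700 d
Total t = 145800 + 29390 + 105700 = 281000 d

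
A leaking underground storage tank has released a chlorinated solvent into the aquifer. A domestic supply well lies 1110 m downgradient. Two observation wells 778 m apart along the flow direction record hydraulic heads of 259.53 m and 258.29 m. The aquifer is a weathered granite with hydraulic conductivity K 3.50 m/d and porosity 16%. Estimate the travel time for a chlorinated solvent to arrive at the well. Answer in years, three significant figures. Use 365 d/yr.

Hydraulic gradient i = (259.53 − 258.29) / 778 = 1.24 / 778 = 0.001594
Specific discharge q = 3.50 × 0.001594 = 0.005578 m/d
v = Ki/n = 3.50·0.001594/0.16 = 0.03487 m/d
t = L / v = 1110 / 0.03487 = 31840 d
   = 31840 / 365 = 87.2 yr

87.2 years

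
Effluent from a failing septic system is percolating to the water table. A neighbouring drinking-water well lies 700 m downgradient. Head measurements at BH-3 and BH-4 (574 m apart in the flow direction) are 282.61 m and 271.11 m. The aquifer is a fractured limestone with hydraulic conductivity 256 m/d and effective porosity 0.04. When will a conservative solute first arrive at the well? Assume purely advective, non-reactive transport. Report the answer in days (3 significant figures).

Hydraulic gradient i = (282.61 − 271.11) / 574 = 11.50 / 574 = 0.02003
Darcy flux q = K·i = 256 × 0.02003 = 5.129 m/d
Average linear velocity = 5.129 / 0.04 = 128.2 m/d
t = L / v = 700 / 128.2 = 5.459 d

5.46 days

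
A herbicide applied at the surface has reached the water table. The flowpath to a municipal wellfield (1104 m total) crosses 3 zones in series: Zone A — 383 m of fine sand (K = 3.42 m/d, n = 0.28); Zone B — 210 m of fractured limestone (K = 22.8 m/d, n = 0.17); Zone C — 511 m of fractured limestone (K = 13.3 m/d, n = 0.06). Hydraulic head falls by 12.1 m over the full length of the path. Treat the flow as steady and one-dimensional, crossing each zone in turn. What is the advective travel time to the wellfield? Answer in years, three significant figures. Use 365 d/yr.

6.27 years

Steady 1-D flow in series ⇒ the Darcy flux q is identical in every zone and the zone head losses add (resistances L/K in series).
Σ(L/K) = 383/3.42 + 210/22.8 + 511/13.3 = 112.0 + 9.211 + 38.42 = 159.6 d
q = ΔH / Σ(L/K) = 12.1 / 159.6 = 0.07581 m/d (same in every zone)
Zone A: v = q/n = 0.07581/0.28 = 0.2707 m/d → t_A = 383/0.2707 = 1415 d
Zone B: v = q/n = 0.07581/0.17 = 0.4459 m/d → t_B = 210/0.4459 = 470.9 d
Zone C: v = q/n = 0.07581/0.06 = 1.263 m/d → t_C = 511/1.263 = 404.5 d
Total t = 1415 + 470.9 + 404.5 = 2290 d
   = 2290 / 365 = 6.27 yr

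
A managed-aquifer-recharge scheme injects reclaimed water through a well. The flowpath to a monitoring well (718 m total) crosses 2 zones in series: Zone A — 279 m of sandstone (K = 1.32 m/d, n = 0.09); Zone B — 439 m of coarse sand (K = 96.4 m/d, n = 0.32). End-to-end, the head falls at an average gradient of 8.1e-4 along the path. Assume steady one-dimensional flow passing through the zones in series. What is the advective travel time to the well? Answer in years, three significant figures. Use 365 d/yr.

Continuity: the same q passes through each zone, so ΔH = q·Σ(L_j/K_j) — the zones act as resistances in series.
Σ(L/K) = 279/1.32 + 439/96.4 = 211.4 + 4.554 = 215.9 d
K_eq = L_total / Σ(L/K) = 718 / 215.9 = 3.325 m/d
q = K_eq · i = 3.325 × 8.1e-4 = 0.002694 m/d (same in every zone)
Zone A: v = q/n = 0.002694/0.09 = 0.02993 m/d → t_A = 279/0.02993 = 9322 d
Zone B: v = q/n = 0.002694/0.32 = 0.008417 m/d → t_B = 439/0.008417 = 52150 d
Total t = 9322 + 52150 = 61480 d
   = 61480 / 365 = 168 yr

168 years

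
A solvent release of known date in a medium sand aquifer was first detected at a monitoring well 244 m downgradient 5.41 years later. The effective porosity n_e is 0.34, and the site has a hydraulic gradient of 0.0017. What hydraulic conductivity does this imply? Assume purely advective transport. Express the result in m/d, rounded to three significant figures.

24.7 m/d

t = 5.41 years = 1975 d
v = L / t = 244 / 1975 = 0.1236 m/d
K = v · n / i = 0.1236 × 0.34 / 0.0017 = 24.7 m/d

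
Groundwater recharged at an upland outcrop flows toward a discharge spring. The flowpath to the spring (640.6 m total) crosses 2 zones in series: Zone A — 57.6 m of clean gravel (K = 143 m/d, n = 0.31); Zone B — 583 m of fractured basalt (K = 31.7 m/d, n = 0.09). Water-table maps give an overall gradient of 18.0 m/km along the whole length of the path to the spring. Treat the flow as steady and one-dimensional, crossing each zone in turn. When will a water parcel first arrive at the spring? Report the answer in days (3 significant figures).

Continuity: the same q passes through each zone, so ΔH = q·Σ(L_j/K_j) — the zones act as resistances in series.
Σ(L/K) = 57.6/143 + 583/31.7 = 0.4028 + 18.39 = 18.79 d
K_eq = L_total / Σ(L/K) = 640.6 / 18.79 = 34.09 m/d
q = K_eq · i = 34.09 × 0.018 = 0.6135 m/d (same in every zone)
Zone A: v = q/n = 0.6135/0.31 = 1.979 m/d → t_A = 57.6/1.979 = 29.10 d
Zone B: v = q/n = 0.6135/0.09 = 6.817 m/d → t_B = 583/6.817 = 85.52 d
Total t = 29.10 + 85.52 = 114.6 d

115 days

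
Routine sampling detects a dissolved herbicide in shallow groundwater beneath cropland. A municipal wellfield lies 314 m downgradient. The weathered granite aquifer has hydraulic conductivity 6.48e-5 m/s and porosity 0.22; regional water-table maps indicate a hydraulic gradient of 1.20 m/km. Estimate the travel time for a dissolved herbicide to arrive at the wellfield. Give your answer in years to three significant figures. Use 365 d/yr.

K = 6.48e-5 m/s × 86400 s/d = 5.599 m/d
Darcy flux q = K·i = 5.599 × 0.0012 = 0.006718 m/d
Average linear velocity = 0.006718 / 0.22 = 0.03054 m/d
t = L / v = 314 / 0.03054 = 10280 d
   = 10280 / 365 = 28.2 yr

28.2 years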